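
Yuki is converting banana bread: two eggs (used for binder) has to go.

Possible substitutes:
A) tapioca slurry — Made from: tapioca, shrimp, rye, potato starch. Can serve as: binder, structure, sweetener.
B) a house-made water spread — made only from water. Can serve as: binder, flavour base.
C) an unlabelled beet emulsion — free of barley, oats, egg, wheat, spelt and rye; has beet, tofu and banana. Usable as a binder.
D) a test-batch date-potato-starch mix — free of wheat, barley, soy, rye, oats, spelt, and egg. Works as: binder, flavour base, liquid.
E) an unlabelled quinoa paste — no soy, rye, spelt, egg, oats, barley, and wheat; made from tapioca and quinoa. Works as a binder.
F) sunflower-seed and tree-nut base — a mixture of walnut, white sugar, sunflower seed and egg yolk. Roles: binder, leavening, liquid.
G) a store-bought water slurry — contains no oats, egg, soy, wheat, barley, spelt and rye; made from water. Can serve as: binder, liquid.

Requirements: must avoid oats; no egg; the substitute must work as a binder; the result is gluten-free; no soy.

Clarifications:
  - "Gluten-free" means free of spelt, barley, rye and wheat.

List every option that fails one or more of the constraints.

A: has rye, so not gluten-free — no
B: no soy, gluten-free — keep
C: has tofu, so not soy-free — reject
D: gluten-free, no egg — OK
E: no egg, gluten-free — valid
F: has egg yolk, so not egg-free — no
G: works as a binder, no oats, no soy — keep

A, C, F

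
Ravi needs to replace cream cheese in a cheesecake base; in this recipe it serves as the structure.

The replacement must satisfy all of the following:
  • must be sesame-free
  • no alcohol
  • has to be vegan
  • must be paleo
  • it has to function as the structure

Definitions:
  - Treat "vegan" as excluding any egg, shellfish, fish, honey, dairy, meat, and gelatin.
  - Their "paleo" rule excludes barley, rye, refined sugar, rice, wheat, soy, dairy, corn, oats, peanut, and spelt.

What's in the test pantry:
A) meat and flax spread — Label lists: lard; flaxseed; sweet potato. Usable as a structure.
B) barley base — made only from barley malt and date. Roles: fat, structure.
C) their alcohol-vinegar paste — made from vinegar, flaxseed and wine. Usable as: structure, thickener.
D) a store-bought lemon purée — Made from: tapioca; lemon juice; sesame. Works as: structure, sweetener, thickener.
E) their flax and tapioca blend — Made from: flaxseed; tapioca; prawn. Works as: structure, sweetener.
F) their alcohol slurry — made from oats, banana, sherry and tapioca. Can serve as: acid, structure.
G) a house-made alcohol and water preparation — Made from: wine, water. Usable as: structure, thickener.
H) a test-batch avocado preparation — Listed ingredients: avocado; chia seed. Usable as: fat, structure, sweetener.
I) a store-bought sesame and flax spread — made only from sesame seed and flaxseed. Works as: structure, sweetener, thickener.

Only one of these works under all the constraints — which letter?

H

A: has lard, so not vegan — reject
B: has barley malt, so not paleo — out
C: has wine, so not alcohol-free — no
D: has sesame, so not sesame-free — out
E: has prawn, so not vegan — no
F: has oats, so not paleo; has sherry, so not alcohol-free — out
G: has wine, so not alcohol-free — no
H: works as a structure, no alcohol, no sesame — keep
I: has sesame seed, so not sesame-free — no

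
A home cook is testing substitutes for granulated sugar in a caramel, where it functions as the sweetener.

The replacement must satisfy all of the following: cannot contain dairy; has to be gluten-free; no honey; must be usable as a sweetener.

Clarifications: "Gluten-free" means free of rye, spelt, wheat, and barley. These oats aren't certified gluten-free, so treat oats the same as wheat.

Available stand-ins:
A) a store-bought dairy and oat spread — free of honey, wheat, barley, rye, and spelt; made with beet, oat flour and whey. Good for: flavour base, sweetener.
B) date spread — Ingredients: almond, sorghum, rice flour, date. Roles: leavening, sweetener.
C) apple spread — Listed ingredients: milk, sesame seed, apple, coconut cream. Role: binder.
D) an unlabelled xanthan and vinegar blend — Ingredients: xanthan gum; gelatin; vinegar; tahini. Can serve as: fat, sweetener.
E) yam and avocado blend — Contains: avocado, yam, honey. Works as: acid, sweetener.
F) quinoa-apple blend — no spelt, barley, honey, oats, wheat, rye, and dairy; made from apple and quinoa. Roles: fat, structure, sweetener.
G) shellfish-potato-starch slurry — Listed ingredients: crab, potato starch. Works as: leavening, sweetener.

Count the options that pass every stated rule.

A: has oat flour, so not gluten-free; has whey, so not dairy-free — reject
B: gluten-free, no dairy — valid
C: not usable as a sweetener; has milk, so not dairy-free — reject
D: gluten-free, no dairy — keep
E: has honey, so not honey-free — reject
F: all constraints satisfied — OK
G: only crab and potato starch; none excluded — valid

4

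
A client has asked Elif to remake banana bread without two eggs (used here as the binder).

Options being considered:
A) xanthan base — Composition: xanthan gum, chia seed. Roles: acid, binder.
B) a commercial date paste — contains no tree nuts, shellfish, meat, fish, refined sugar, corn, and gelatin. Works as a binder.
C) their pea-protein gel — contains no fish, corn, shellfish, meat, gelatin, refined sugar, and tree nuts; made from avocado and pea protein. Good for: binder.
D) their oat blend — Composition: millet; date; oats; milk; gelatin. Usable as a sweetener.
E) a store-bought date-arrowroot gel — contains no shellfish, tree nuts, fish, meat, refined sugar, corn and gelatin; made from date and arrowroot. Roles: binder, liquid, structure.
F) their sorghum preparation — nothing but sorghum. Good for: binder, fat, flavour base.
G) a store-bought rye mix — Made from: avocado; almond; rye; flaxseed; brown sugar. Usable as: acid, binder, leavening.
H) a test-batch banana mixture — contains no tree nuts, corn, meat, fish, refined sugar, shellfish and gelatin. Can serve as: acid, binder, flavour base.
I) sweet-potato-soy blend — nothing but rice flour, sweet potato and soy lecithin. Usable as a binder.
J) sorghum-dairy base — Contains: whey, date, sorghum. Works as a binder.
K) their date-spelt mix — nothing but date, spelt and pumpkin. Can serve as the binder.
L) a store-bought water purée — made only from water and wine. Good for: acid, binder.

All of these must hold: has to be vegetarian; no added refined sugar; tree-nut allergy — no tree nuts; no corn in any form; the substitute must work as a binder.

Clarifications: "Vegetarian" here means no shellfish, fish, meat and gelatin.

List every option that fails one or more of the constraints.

D, G

A: no tree nuts, vegetarian — keep
B: works as a binder, no tree nuts, no refined sugar — keep
C: works as a binder, no refined sugar, no corn — OK
D: not usable as a binder; has gelatin, so not vegetarian — reject
E: every rule checks out — keep
F: only sorghum; none excluded — valid
G: has almond, so not tree-nut-free; has brown sugar, so not no-added-sugar — no
H: vegetarian, no refined sugar — keep
I: works as a binder, no tree nuts, no refined sugar — keep
J: only whey, date, and sorghum; none excluded — OK
K: only spelt, pumpkin, and date; none excluded — OK
L: nothing on the exclusion list — valid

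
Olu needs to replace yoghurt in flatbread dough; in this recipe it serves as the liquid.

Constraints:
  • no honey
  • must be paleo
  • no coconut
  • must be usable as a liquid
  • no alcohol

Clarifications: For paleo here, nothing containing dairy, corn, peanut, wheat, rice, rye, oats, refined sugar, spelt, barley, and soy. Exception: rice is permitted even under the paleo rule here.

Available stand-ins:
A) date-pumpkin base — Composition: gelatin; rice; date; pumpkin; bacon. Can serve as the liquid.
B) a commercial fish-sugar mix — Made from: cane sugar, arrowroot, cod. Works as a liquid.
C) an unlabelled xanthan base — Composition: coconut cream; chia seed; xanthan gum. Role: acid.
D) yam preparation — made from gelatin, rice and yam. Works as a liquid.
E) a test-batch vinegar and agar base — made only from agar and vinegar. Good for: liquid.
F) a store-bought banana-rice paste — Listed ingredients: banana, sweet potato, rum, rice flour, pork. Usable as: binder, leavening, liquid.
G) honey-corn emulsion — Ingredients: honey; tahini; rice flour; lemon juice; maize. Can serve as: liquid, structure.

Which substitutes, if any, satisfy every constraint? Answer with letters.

A: rice is permitted under the paleo carve-out; nothing else excluded — keep
B: has cane sugar, so not paleo — reject
C: not usable as a liquid; has coconut cream, so not coconut-free — no
D: rice is permitted under the paleo carve-out; nothing else excluded — valid
E: only agar and vinegar; none excluded — valid
F: has rum, so not alcohol-free — no
G: has maize, so not paleo; has honey, so not honey-free — no

A, D, E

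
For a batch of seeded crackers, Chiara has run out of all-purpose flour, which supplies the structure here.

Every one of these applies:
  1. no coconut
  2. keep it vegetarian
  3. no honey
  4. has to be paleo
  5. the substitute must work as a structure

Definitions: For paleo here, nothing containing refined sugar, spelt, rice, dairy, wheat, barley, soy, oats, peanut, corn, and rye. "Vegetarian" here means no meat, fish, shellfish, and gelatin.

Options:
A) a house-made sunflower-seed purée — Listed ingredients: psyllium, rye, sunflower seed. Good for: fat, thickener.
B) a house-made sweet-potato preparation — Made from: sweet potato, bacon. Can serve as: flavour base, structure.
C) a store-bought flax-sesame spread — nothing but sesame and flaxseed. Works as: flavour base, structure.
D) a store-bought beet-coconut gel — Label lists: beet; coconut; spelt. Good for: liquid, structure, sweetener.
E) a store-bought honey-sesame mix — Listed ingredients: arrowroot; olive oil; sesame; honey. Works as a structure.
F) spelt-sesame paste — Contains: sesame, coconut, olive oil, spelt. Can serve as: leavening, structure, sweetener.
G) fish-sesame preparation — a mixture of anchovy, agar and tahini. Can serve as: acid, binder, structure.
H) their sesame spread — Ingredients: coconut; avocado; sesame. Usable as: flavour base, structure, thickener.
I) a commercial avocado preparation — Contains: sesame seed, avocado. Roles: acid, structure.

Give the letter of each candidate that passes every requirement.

C, I

A: not usable as a structure; has rye, so not paleo — reject
B: has bacon, so not vegetarian — no
C: works as a structure, no coconut, vegetarian — keep
D: has spelt, so not paleo; has coconut, so not coconut-free — out
E: has honey, so not honey-free — reject
F: has spelt, so not paleo; has coconut, so not coconut-free — out
G: has anchovy, so not vegetarian — reject
H: has coconut, so not coconut-free — reject
I: only sesame seed and avocado; none excluded — keep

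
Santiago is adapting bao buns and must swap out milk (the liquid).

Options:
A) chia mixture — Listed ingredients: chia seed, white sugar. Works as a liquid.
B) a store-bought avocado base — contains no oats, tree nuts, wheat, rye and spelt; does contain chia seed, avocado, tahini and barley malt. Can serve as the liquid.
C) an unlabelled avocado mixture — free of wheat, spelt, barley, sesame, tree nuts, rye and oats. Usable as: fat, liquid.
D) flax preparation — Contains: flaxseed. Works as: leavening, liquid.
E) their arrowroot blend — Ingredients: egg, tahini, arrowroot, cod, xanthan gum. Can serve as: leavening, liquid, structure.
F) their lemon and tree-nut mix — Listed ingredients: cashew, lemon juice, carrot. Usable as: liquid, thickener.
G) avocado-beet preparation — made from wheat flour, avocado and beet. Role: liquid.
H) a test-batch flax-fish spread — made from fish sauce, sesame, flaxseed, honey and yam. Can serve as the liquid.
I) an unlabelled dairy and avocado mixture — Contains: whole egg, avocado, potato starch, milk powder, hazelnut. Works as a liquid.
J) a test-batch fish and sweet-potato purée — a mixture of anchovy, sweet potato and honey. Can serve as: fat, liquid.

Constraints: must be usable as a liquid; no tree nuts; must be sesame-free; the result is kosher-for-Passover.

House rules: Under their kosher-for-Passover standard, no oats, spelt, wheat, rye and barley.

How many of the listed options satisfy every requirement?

A: only white sugar and chia seed; none excluded — keep
B: has barley malt, so not kosher-for-Passover; has tahini, so not sesame-free — out
C: works as a liquid, no sesame, no tree nuts — valid
D: only flaxseed; none excluded — keep
E: has tahini, so not sesame-free — no
F: has cashew, so not tree-nut-free — reject
G: has wheat flour, so not kosher-for-Passover — no
H: has sesame, so not sesame-free — out
I: has hazelnut, so not tree-nut-free — no
J: kosher-for-Passover, no tree nuts — keep

4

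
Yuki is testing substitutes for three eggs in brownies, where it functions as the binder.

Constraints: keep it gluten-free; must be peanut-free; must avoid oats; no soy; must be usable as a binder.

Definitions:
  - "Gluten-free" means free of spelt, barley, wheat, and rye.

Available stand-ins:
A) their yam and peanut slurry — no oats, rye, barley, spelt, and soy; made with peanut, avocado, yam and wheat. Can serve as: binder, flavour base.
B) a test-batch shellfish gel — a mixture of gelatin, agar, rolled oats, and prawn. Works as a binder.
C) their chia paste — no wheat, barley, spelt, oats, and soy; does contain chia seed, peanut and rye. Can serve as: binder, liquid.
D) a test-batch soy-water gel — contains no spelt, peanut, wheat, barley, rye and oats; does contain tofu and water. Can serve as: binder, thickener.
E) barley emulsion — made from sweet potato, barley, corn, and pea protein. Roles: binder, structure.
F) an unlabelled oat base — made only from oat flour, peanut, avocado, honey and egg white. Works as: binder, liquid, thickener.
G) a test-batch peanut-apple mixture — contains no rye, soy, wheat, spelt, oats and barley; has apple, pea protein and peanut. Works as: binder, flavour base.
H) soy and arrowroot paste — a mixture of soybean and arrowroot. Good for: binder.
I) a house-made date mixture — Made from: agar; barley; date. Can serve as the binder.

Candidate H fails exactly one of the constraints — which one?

usable as a binder: satisfied
gluten-free: satisfied
oat-free: satisfied
peanut-free: satisfied
soy-free: has soybean — fails

soy-free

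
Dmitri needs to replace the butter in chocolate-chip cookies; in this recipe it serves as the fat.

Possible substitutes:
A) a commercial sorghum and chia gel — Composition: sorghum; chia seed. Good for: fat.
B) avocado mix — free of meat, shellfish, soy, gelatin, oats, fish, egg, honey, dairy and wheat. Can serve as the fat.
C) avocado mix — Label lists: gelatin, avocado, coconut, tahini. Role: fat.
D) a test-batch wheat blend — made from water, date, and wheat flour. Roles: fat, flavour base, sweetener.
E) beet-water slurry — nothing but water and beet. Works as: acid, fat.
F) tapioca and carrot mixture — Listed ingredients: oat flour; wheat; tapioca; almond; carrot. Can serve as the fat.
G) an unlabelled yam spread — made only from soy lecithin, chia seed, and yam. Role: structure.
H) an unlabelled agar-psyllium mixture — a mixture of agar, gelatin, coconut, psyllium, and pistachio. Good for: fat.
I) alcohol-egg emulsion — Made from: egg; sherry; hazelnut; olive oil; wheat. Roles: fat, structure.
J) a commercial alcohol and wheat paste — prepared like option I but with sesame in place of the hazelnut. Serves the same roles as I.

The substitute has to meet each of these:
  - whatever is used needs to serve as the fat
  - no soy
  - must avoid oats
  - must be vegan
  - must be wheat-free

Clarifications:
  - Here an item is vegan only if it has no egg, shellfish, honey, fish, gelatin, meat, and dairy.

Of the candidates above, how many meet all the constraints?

A: no oats, no soy — keep
B: all constraints satisfied — OK
C: has gelatin, so not vegan — out
D: has wheat flour, so not wheat-free — reject
E: vegan, no oats — valid
F: has wheat, so not wheat-free; has oat flour, so not oat-free — out
G: not usable as a fat; has soy lecithin, so not soy-free — out
H: has gelatin, so not vegan — out
I: has egg, so not vegan; has wheat, so not wheat-free — out
J: has egg, so not vegan; has wheat, so not wheat-free — reject

3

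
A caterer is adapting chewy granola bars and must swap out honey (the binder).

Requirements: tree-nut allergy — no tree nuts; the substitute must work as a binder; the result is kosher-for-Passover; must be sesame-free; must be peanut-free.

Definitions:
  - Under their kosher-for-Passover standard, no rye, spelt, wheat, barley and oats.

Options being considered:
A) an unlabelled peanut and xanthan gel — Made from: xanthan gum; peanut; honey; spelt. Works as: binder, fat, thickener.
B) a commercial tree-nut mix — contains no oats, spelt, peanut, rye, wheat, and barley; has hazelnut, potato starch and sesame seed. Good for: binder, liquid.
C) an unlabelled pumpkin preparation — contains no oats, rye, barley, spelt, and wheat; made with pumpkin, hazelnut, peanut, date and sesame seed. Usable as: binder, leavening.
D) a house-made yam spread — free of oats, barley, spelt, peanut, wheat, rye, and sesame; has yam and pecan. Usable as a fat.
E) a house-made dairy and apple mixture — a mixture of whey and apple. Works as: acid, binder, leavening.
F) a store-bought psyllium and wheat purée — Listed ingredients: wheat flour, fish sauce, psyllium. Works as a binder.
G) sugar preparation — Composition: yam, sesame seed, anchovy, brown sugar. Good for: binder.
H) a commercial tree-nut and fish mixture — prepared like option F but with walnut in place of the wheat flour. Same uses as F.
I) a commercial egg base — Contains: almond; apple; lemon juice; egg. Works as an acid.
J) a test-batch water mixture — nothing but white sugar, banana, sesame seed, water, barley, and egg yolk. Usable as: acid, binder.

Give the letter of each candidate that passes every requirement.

E

A: has spelt, so not kosher-for-Passover; has peanut, so not peanut-free — reject
B: has sesame seed, so not sesame-free; has hazelnut, so not tree-nut-free — no
C: has sesame seed, so not sesame-free; has peanut, so not peanut-free (and 1 more) — out
D: not usable as a binder; has pecan, so not tree-nut-free — out
E: all constraints satisfied — OK
F: has wheat flour, so not kosher-for-Passover — reject
G: has sesame seed, so not sesame-free — no
H: has walnut, so not tree-nut-free — reject
I: not usable as a binder; has almond, so not tree-nut-free — reject
J: has barley, so not kosher-for-Passover; has sesame seed, so not sesame-free — out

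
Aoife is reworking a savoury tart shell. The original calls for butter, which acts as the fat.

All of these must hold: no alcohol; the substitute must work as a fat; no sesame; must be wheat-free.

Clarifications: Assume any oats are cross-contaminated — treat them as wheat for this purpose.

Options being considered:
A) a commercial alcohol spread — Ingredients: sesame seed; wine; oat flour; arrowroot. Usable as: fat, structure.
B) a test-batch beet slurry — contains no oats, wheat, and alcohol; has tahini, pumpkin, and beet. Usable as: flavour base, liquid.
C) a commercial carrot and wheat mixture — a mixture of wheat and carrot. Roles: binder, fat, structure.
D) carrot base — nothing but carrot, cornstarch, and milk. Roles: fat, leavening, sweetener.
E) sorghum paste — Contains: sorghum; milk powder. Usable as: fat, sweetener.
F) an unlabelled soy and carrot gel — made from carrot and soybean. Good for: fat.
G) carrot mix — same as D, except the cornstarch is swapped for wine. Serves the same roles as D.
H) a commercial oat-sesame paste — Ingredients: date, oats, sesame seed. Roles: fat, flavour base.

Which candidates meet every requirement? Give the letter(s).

D, E, F

A: has wine, so not alcohol-free; has sesame seed, so not sesame-free (and 1 more) — reject
B: not usable as a fat; has tahini, so not sesame-free — reject
C: has wheat, so not wheat-free — reject
D: all constraints satisfied — valid
E: all constraints satisfied — keep
F: only soybean and carrot; none excluded — OK
G: has wine, so not alcohol-free — no
H: has sesame seed, so not sesame-free; has oats, so not wheat-free — reject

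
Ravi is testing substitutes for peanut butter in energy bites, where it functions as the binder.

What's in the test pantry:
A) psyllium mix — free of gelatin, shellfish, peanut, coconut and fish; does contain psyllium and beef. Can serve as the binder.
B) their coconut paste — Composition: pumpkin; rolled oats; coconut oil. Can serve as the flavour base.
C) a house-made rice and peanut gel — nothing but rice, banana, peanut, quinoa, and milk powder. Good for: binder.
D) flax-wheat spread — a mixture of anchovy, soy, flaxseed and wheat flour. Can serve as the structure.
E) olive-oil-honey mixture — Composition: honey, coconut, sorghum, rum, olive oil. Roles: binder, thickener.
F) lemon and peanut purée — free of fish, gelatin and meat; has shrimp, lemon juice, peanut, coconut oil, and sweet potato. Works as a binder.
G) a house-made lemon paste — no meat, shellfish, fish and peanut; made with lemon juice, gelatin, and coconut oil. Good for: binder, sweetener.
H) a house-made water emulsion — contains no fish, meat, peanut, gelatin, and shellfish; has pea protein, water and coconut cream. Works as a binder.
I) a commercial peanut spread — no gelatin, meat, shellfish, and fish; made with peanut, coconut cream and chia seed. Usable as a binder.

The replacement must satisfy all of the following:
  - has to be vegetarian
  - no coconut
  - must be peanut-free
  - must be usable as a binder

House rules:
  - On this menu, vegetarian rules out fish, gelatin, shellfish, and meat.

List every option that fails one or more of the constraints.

A: has beef, so not vegetarian — out
B: not usable as a binder; has coconut oil, so not coconut-free — no
C: has peanut, so not peanut-free — out
D: not usable as a binder; has anchovy, so not vegetarian — reject
E: has coconut, so not coconut-free — reject
F: has shrimp, so not vegetarian; has coconut oil, so not coconut-free (and 1 more) — out
G: has gelatin, so not vegetarian; has coconut oil, so not coconut-free — out
H: has coconut cream, so not coconut-free — out
I: has coconut cream, so not coconut-free; has peanut, so not peanut-free — reject

A, B, C, D, E, F, G, H, I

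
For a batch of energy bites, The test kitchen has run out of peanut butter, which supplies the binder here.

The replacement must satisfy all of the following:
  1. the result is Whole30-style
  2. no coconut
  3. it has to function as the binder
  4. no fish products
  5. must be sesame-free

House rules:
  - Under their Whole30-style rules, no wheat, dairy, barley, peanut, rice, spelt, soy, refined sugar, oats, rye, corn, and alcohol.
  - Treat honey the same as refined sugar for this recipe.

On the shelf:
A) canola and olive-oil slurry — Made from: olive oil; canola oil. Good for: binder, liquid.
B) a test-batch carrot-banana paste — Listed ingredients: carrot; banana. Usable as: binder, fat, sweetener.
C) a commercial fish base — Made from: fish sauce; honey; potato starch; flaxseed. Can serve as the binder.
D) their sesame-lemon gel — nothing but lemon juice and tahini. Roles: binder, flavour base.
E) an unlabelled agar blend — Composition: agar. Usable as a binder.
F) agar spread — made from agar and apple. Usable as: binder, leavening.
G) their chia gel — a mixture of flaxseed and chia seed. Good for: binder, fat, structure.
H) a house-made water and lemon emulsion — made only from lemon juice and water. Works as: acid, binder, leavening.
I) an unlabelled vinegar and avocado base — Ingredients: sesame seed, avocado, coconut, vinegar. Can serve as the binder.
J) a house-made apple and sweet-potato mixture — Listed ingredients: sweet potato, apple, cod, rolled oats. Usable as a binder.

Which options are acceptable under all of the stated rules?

A, B, E, F, G, H

A: works as a binder, no sesame, no fish — OK
B: nothing on the exclusion list — keep
C: has honey, so not Whole30-style; has fish sauce, so not fish-free — out
D: has tahini, so not sesame-free — reject
E: all constraints satisfied — keep
F: every rule checks out — OK
G: only flaxseed and chia seed; none excluded — keep
H: only water and lemon juice; none excluded — valid
I: has sesame seed, so not sesame-free; has coconut, so not coconut-free — reject
J: has rolled oats, so not Whole30-style; has cod, so not fish-free — out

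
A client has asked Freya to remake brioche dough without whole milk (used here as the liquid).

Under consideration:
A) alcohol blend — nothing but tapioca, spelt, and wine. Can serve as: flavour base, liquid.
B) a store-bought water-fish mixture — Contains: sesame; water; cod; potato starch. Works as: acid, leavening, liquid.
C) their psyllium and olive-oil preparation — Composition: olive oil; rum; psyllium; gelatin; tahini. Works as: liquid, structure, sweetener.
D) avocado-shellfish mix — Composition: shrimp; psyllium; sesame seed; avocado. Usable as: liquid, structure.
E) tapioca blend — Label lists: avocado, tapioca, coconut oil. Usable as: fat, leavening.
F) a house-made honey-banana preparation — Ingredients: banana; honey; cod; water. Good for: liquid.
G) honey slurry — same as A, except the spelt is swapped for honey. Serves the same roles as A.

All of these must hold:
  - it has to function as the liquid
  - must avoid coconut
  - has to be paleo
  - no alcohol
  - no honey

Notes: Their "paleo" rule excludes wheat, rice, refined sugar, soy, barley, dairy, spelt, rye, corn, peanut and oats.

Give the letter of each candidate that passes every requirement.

A: has spelt, so not paleo; has wine, so not alcohol-free — reject
B: cod and sesame etc. — none of it excluded — valid
C: has rum, so not alcohol-free — reject
D: sesame seed and shrimp etc. — none of it excluded — keep
E: not usable as a liquid; has coconut oil, so not coconut-free — no
F: has honey, so not honey-free — no
G: has wine, so not alcohol-free; has honey, so not honey-free — no

B, D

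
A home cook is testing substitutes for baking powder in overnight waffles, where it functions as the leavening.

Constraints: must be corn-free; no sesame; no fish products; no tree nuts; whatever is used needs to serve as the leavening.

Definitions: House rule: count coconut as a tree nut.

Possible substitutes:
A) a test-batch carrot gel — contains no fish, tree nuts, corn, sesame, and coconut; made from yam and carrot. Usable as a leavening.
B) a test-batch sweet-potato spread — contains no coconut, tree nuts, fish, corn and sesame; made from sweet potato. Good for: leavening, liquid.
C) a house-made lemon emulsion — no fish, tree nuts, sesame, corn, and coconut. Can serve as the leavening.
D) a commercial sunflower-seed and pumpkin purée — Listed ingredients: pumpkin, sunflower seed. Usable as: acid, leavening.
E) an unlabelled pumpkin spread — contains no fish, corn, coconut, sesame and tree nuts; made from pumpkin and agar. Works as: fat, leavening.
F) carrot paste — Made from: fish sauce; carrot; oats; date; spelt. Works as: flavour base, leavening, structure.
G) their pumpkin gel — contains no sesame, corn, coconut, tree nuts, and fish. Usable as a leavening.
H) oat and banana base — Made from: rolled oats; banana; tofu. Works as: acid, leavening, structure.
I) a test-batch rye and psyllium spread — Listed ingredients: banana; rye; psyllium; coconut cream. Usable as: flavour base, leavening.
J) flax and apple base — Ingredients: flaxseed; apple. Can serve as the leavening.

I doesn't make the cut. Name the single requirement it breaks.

tree-nut-free

usable as a leavening: satisfied
fish-free: satisfied
tree-nut-free: has coconut cream — fails
sesame-free: satisfied
corn-free: satisfied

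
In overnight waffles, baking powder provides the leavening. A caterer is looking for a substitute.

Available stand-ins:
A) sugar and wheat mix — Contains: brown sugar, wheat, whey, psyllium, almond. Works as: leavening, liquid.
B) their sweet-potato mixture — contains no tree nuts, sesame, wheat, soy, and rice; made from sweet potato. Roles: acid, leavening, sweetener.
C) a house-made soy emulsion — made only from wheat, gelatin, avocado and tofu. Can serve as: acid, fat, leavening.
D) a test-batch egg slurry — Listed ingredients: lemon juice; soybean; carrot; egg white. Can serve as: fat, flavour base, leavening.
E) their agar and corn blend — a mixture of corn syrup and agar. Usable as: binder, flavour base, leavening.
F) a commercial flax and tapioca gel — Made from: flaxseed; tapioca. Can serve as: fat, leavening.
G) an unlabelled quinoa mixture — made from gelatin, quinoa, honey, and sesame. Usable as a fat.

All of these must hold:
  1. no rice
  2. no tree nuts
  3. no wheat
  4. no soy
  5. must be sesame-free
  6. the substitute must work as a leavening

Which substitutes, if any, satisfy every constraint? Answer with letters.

B, E, F

A: has almond, so not tree-nut-free; has wheat, so not wheat-free — reject
B: nothing on the exclusion list — keep
C: has wheat, so not wheat-free; has tofu, so not soy-free — no
D: has soybean, so not soy-free — reject
E: nothing on the exclusion list — valid
F: only tapioca and flaxseed; none excluded — keep
G: not usable as a leavening; has sesame, so not sesame-free — reject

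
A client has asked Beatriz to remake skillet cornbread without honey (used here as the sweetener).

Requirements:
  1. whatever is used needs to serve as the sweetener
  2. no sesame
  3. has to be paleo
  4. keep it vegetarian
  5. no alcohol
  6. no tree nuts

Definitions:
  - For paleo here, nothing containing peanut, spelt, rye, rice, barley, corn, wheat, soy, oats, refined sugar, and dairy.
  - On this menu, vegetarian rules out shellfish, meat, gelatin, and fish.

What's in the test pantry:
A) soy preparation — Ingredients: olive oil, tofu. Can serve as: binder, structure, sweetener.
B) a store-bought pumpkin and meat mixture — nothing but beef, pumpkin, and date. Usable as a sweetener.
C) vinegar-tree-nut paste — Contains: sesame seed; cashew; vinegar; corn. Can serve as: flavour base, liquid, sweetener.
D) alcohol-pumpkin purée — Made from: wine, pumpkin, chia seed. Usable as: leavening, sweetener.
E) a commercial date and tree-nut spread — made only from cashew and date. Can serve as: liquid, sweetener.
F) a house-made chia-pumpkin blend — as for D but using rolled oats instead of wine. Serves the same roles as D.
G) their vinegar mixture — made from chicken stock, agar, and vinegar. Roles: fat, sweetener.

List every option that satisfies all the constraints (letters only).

A: has tofu, so not paleo — no
B: has beef, so not vegetarian — no
C: has corn, so not paleo; has sesame seed, so not sesame-free (and 1 more) — out
D: has wine, so not alcohol-free — reject
E: has cashew, so not tree-nut-free — out
F: has rolled oats, so not paleo — out
G: has chicken stock, so not vegetarian — out

none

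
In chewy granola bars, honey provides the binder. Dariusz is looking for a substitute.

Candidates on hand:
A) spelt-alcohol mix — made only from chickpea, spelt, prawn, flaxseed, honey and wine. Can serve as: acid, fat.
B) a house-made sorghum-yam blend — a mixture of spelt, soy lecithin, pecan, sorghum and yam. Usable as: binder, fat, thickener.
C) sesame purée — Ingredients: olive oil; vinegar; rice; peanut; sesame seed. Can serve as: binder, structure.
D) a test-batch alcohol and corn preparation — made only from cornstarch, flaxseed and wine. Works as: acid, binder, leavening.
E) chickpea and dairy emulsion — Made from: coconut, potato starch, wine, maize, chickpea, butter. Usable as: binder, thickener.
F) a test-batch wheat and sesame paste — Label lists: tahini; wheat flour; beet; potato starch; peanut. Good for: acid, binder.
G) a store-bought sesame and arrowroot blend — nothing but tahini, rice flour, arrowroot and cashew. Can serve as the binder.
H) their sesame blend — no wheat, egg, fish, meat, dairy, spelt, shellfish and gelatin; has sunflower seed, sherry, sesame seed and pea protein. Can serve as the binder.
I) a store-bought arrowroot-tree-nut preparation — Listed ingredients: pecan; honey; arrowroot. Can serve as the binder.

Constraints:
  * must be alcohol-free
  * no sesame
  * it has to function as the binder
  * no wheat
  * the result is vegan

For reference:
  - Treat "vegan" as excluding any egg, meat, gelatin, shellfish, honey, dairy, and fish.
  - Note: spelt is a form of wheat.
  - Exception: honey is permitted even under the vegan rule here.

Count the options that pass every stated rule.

A: not usable as a binder; has prawn, so not vegan (and 2 more) — out
B: has spelt, so not wheat-free — no
C: has sesame seed, so not sesame-free — reject
D: has wine, so not alcohol-free — out
E: has butter, so not vegan; has wine, so not alcohol-free — no
F: has wheat flour, so not wheat-free; has tahini, so not sesame-free — reject
G: has tahini, so not sesame-free — reject
H: has sesame seed, so not sesame-free; has sherry, so not alcohol-free — reject
I: honey is permitted under the vegan carve-out; nothing else excluded — valid

1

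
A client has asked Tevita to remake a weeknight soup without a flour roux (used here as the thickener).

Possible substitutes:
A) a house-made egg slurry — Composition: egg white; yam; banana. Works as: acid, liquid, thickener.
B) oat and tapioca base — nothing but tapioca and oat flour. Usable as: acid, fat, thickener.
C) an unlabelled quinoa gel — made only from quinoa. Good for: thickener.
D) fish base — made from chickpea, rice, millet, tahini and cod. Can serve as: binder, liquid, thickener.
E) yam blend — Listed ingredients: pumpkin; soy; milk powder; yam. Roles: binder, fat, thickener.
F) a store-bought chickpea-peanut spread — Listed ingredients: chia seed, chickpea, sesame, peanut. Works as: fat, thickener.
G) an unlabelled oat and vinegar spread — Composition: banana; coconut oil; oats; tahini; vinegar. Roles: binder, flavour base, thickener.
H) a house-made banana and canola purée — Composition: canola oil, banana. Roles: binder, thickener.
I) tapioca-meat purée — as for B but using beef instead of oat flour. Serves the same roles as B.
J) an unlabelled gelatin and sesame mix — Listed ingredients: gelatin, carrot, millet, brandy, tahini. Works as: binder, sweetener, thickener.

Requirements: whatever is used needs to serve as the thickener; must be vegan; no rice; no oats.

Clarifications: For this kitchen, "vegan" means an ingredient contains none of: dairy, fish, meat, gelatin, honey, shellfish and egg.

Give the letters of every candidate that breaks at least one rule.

A: has egg white, so not vegan — out
B: has oat flour, so not oat-free — out
C: only quinoa; none excluded — OK
D: has cod, so not vegan; has rice, so not rice-free — no
E: has milk powder, so not vegan — no
F: no oats, vegan — valid
G: has oats, so not oat-free — no
H: only canola oil and banana; none excluded — OK
I: has beef, so not vegan — reject
J: has gelatin, so not vegan — no

A, B, D, E, G, I, J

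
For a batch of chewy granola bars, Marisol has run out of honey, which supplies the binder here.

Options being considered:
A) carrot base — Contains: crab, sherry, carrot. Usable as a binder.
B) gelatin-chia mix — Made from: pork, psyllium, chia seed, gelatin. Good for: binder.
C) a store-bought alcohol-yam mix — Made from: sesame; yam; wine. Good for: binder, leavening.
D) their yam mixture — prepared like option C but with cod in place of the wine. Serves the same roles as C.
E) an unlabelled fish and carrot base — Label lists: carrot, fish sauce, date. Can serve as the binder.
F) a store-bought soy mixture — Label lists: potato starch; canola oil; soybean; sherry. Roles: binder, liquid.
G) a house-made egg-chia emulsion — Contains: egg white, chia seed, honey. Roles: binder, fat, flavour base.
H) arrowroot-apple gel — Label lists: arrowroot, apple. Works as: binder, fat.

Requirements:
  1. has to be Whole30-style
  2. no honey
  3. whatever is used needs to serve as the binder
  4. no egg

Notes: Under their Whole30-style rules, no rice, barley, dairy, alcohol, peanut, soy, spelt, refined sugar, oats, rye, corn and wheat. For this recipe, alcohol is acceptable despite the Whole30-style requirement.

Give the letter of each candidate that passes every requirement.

A: alcohol is permitted under the Whole30-style carve-out; nothing else excluded — keep
B: nothing on the exclusion list — valid
C: alcohol is permitted under the Whole30-style carve-out; nothing else excluded — OK
D: nothing on the exclusion list — keep
E: all constraints satisfied — OK
F: has soybean, so not Whole30-style — out
G: has honey, so not honey-free; has egg white, so not egg-free — no
H: every rule checks out — OK

A, B, C, D, E, H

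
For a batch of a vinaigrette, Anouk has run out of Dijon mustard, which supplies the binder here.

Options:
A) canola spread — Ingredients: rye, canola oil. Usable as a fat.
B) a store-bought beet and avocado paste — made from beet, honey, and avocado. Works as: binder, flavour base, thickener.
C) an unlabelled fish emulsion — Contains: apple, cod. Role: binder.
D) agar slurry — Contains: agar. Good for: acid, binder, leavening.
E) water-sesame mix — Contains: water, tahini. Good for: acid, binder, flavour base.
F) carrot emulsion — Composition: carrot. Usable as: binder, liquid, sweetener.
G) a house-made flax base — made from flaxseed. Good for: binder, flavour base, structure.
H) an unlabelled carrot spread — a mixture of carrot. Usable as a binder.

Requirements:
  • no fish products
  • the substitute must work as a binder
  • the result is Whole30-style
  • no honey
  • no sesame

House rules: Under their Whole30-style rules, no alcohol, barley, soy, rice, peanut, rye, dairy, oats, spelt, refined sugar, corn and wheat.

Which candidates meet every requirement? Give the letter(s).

D, F, G, H

A: not usable as a binder; has rye, so not Whole30-style — no
B: has honey, so not honey-free — reject
C: has cod, so not fish-free — reject
D: nothing on the exclusion list — valid
E: has tahini, so not sesame-free — out
F: only carrot; none excluded — valid
G: only flaxseed; none excluded — OK
H: only carrot; none excluded — keep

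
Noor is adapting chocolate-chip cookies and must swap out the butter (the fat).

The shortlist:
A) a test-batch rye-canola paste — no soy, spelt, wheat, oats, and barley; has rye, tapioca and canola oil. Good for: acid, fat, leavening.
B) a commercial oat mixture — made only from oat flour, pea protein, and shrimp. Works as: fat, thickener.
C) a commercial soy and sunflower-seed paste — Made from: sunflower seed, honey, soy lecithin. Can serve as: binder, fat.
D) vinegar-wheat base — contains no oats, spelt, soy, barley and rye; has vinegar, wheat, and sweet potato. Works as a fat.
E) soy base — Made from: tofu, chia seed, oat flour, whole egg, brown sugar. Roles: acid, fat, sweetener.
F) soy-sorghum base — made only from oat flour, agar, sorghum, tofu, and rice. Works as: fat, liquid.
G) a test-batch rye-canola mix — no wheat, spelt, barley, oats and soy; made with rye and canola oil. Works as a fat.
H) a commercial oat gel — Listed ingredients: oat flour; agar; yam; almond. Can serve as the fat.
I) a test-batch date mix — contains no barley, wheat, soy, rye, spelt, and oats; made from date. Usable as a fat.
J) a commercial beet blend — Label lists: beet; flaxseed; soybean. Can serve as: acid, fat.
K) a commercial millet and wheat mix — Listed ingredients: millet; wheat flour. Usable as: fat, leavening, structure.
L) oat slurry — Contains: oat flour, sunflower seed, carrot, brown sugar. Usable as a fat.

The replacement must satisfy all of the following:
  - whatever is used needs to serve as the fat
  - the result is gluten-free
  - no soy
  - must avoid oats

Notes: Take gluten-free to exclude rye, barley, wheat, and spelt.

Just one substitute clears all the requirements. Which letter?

I

A: has rye, so not gluten-free — reject
B: has oat flour, so not oat-free — out
C: has soy lecithin, so not soy-free — no
D: has wheat, so not gluten-free — out
E: has oat flour, so not oat-free; has tofu, so not soy-free — reject
F: has oat flour, so not oat-free; has tofu, so not soy-free — no
G: has rye, so not gluten-free — reject
H: has oat flour, so not oat-free — reject
I: no oats, no soy — valid
J: has soybean, so not soy-free — no
K: has wheat flour, so not gluten-free — out
L: has oat flour, so not oat-free — no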